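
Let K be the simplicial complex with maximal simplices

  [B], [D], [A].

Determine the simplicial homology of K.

K has 3 vertices.
rank ∂_0 = 0, rank ∂_1 = 0 ⇒ b_0 = 3 − 0 − 0 = 3. So H_0 ≅ Z^3.

H_0 ≅ Z^3.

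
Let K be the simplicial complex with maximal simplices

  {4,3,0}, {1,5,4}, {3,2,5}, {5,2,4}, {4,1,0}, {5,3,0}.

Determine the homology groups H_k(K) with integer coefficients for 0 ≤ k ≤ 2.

H_0 = Z,  H_1 = Z,  H_2 = 0.

We work with the vertex ordering 0 < 1 < 2 < 3 < 4 < 5. The simplices of K, each written with vertices in increasing order, are:

  0-simplices (6): [0], [1], [2], [3], [4], [5]
  1-simplices (12): [0,1], [0,3], [0,4], [0,5], [1,4], [1,5], [2,3], [2,4], [2,5], [3,4], [3,5], [4,5]
  2-simplices (6): [0,1,4], [0,3,4], [0,3,5], [1,4,5], [2,3,5], [2,4,5]

so the chain groups are C_0 ≅ Z^6, C_1 ≅ Z^12, C_2 ≅ Z^6.

Boundary ∂_1: C_1 → C_0 sends each edge [p,q] (with p < q) to q − p.
The 6×12 boundary matrix has rank 5 and Smith normal form diag(1,1,1,1,1).

Boundary ∂_2: C_2 → C_1 acts by ∂[p,q,r] = [q,r] − [p,r] + [p,q]. For instance
  ∂[0,1,4] = [1,4] − [0,4] + [0,1],
  ∂[1,4,5] = [4,5] − [1,5] + [1,4].
The 12×6 boundary matrix has rank 6 and Smith normal form diag(1,1,1,1,1,1).

Now H_k = ker ∂_k / im ∂_{k+1}, so:

  H_0: rank C_0 − rank ∂_1 = 6 − 5 = 1, and the invariant factors of ∂_1 are all 1, so H_0 ≅ Z.
  H_1: rank ker ∂_1 − rank ∂_2 = (12 − 5) − 6 = 1, and the invariant factors of ∂_2 are all 1, so H_1 ≅ Z.
  H_2: rank ker ∂_2 − rank ∂_3 = (6 − 6) − 0 = 0, and there is no ∂_3, so H_2 ≅ 0.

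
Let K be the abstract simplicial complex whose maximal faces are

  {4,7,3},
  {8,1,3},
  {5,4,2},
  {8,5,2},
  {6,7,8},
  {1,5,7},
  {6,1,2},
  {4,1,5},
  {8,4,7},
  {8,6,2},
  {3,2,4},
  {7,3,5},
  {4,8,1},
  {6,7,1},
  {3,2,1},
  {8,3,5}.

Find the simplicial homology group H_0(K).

We work with the vertex ordering 1 < 2 < 3 < 4 < 5 < 6 < 7 < 8. The simplices of K, each written with vertices in increasing order, are:

  0-simplices (8): [1], [2], [3], [4], [5], [6], [7], [8]
  1-simplices (24): (24 of them)
  2-simplices (16): [1,2,3], [1,2,6], [1,3,8], [1,4,5], [1,4,8], [1,5,7], [1,6,7], [2,3,4], [2,4,5], [2,5,8], [2,6,8], [3,4,7], [3,5,7], [3,5,8], [4,7,8], [6,7,8]

giving chain groups C_0 ≅ Z^8, C_1 ≅ Z^24, C_2 ≅ Z^16.

Boundary ∂_1: C_1 → C_0 is given by ∂[p,q] = [q] − [p]. For instance
  ∂[6,7] = [7] − [6].
As a 8×24 matrix over Z this has rank 7, with invariant factors (1,1,1,1,1,1,1).

The boundary map ∂_2: C_2 → C_1 maps a triangle to the signed sum of its edges. For instance
  ∂[2,5,8] = [5,8] − [2,8] + [2,5],
  ∂[1,6,7] = [6,7] − [1,7] + [1,6].
The resulting 24×16 matrix has rank 15, and its Smith normal form has invariant factors (1,1,1,1,1,1,1,1,1,1,1,1,1,1,1).

Reading off H_k = ker ∂_k / im ∂_{k+1}:

  H_0: rank C_0 − rank ∂_1 = 8 − 7 = 1, and the invariant factors of ∂_1 are all 1, so H_0 ≅ Z.

(K is a triangulation of the torus T^2.)

H_0 = Z.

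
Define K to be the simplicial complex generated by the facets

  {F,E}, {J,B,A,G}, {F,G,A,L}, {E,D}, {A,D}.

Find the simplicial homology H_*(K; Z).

H_0 = Z,  H_1 = Z,  H_2 = 0,  H_3 = 0.

Order the vertices as A < B < D < E < F < G < J < L. Listing each simplex with vertices in this order, K has dimension 3 with simplices:

  0-simplices (8): A, B, D, E, F, G, J, L
  1-simplices (14): AB, AD, AF, AG, AJ, AL, BG, BJ, DE, EF, FG, FL, GJ, GL
  2-simplices (8): ABG, ABJ, AFG, AFL, AGJ, AGL, BGJ, FGL
  3-simplices (2): ABGJ, AFGL

Hence C_0 ≅ Z^8, C_1 ≅ Z^14, C_2 ≅ Z^8, C_3 ≅ Z^2.

Boundary ∂_1: C_1 → C_0 maps an edge to its endpoints' difference, ∂[p,q] = q − p.
As a 8×14 matrix over Z this has rank 7, with invariant factors (1,1,1,1,1,1,1).

The boundary map ∂_2: C_2 → C_1 sends each 2-simplex [p,q,r] to [q,r] − [p,r] + [p,q]. For instance
  ∂FGL = GL − FL + FG,
  ∂AFL = FL − AL + AF.
This gives a 14×8 integer matrix of rank 6; reducing to Smith normal form yields diagonal entries (1,1,1,1,1,1).

Boundary ∂_3: C_3 → C_2 sends each 3-simplex σ to the alternating sum Σ_i (−1)^i (σ with its i-th vertex removed). For instance
  ∂AFGL = FGL − AGL + AFL − AFG,
  ∂ABGJ = BGJ − AGJ + ABJ − ABG.
The resulting 8×2 matrix has rank 2, and its Smith normal form has invariant factors (1,1).

Computing H_k = (kernel of ∂_k) / (image of ∂_{k+1}):

  H_0: rank C_0 − rank ∂_1 = 8 − 7 = 1, and the invariant factors of ∂_1 are all 1, so H_0 = Z.
  H_1: rank ker ∂_1 − rank ∂_2 = (14 − 7) − 6 = 1, and the invariant factors of ∂_2 are all 1, so H_1 = Z.
  H_2: rank ker ∂_2 − rank ∂_3 = (8 − 6) − 2 = 0, and the invariant factors of ∂_3 are all 1, so H_2 = 0.
  H_3: rank ker ∂_3 − rank ∂_4 = (2 − 2) − 0 = 0, and there is no ∂_4, so H_3 = 0.

As a check, the Euler characteristic is 8 − 14 + 8 − 2 = 0, which agrees with 1 − 1 + 0 − 0 = 0.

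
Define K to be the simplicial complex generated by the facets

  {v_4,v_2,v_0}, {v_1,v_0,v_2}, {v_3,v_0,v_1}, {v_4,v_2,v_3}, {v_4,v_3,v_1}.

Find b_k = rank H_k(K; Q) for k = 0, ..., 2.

K has 5 vertices, 10 edges, 5 triangles.
rank ∂_0 = 0, rank ∂_1 = 4 ⇒ b_0 = 5 − 0 − 4 = 1; all invariant factors of ∂_1 are 1 so no torsion. So H_0 ≅ Z.
rank ∂_1 = 4, rank ∂_2 = 5 ⇒ b_1 = 10 − 4 − 5 = 1; all invariant factors of ∂_2 are 1 so no torsion. So H_1 ≅ Z.
rank ∂_2 = 5, rank ∂_3 = 0 ⇒ b_2 = 5 − 5 − 0 = 0. So H_2 ≅ 0.

b_0 = 1, b_1 = 1, b_2 = 0.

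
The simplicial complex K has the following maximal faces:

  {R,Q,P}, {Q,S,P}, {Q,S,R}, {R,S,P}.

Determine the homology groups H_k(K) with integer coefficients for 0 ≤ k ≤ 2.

K has 4 vertices, 6 edges, 4 triangles.
rank ∂_0 = 0, rank ∂_1 = 3 ⇒ b_0 = 4 − 0 − 3 = 1; all invariant factors of ∂_1 are 1 so no torsion. So H_0 ≅ Z.
rank ∂_1 = 3, rank ∂_2 = 3 ⇒ b_1 = 6 − 3 − 3 = 0; all invariant factors of ∂_2 are 1 so no torsion. So H_1 ≅ 0.
rank ∂_2 = 3, rank ∂_3 = 0 ⇒ b_2 = 4 − 3 − 0 = 1. So H_2 ≅ Z.

H_0 = Z,  H_1 = 0,  H_2 = Z.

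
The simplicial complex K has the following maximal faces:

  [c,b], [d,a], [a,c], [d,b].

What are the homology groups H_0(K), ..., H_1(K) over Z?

Order the vertices as a < b < c < d. Listing each simplex with vertices in this order, K has dimension 1 with simplices:

  0-simplices (4): a, b, c, d
  1-simplices (4): ac, ad, bc, bd

so the chain groups are C_0 ≅ Z^4, C_1 ≅ Z^4.

∂_1: C_1 → C_0 maps an edge to its endpoints' difference, ∂[p,q] = q − p.
The resulting 4×4 matrix has rank 3, and its Smith normal form has invariant factors (1,1,1).

Computing H_k = (kernel of ∂_k) / (image of ∂_{k+1}):

  H_0: rank C_0 − rank ∂_1 = 4 − 3 = 1, and the invariant factors of ∂_1 are all 1, so H_0 ≅ Z.
  H_1: rank ker ∂_1 − rank ∂_2 = (4 − 3) − 0 = 1, and there is no ∂_2, so H_1 ≅ Z.

As a check, the Euler characteristic is 4 − 4 = 0, which agrees with 1 − 1 = 0.
(K is a triangulation of the circle S^1.)

H_0 = Z,  H_1 = Z.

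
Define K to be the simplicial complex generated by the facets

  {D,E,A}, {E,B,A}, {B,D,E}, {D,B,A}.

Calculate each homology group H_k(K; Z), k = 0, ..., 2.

Fix the vertex order A < B < D < E and write every simplex with vertices in increasing order. Then dim K = 2 and the simplices of K are:

  0-simplices (4): A, B, D, E
  1-simplices (6): AB, AD, AE, BD, BE, DE
  2-simplices (4): ABD, ABE, ADE, BDE

Hence C_0 ≅ Z^4, C_1 ≅ Z^6, C_2 ≅ Z^4.

Boundary ∂_1: C_1 → C_0 sends each edge [p,q] (with p < q) to q − p. For instance
  ∂AD = D − A.
The 4×6 boundary matrix has rank 3 and Smith normal form diag(1,1,1).

Boundary ∂_2: C_2 → C_1 acts by ∂[p,q,r] = [q,r] − [p,r] + [p,q]. For instance
  ∂ABD = BD − AD + AB,
  ∂ABE = BE − AE + AB.
This gives a 6×4 integer matrix of rank 3; reducing to Smith normal form yields diagonal entries (1,1,1).

Now H_k = ker ∂_k / im ∂_{k+1}, so:

  H_0: rank C_0 − rank ∂_1 = 4 − 3 = 1, and the invariant factors of ∂_1 are all 1, so H_0 ≅ Z.
  H_1: rank ker ∂_1 − rank ∂_2 = (6 − 3) − 3 = 0, and the invariant factors of ∂_2 are all 1, so H_1 ≅ 0.
  H_2: rank ker ∂_2 − rank ∂_3 = (4 − 3) − 0 = 1, and there is no ∂_3, so H_2 ≅ Z.

As a check, the Euler characteristic is 4 − 6 + 4 = 2, which agrees with 1 − 0 + 1 = 2.

H_0 ≅ Z,  H_1 = 0,  H_2 ≅ Z.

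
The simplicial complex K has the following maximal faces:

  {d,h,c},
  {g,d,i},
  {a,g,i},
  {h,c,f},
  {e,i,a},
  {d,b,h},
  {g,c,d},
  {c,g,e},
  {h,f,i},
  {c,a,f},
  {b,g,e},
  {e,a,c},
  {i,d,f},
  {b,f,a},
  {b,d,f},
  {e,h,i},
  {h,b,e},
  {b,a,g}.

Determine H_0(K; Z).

Take the total order a < b < c < d < e < f < g < h < i on the vertex set. Then K (dimension 2) consists of the simplices:

  0-simplices (9): a, b, c, d, e, f, g, h, i
  1-simplices (27): ab, ac, ae, af, ag, ai, bd, be, bf, bg, bh, cd, ce, cf, cg, ch, df, dg, dh, di, eg, eh, ei, fh, fi, gi, hi
  2-simplices (18): abf, abg, ace, acf, aei, agi, bdf, bdh, beg, beh, cdg, cdh, ceg, cfh, dfi, dgi, ehi, fhi

so the chain groups are C_0 ≅ Z^9, C_1 ≅ Z^27, C_2 ≅ Z^18.

Boundary ∂_1: C_1 → C_0 sends each edge [p,q] (with p < q) to q − p.
This gives a 9×27 integer matrix of rank 8; reducing to Smith normal form yields diagonal entries (1,1,1,1,1,1,1,1).

Boundary ∂_2: C_2 → C_1 maps a triangle to the signed sum of its edges. For instance
  ∂beg = eg − bg + be,
  ∂aei = ei − ai + ae.
The resulting 27×18 matrix has rank 18, and its Smith normal form has invariant factors (1,1,1,1,1,1,1,1,1,1,1,1,1,1,1,1,1,2).

Computing H_k = (kernel of ∂_k) / (image of ∂_{k+1}):

  H_0: rank C_0 − rank ∂_1 = 9 − 8 = 1, and the invariant factors of ∂_1 are all 1, so H_0 ≅ Z.

H_0 = Z.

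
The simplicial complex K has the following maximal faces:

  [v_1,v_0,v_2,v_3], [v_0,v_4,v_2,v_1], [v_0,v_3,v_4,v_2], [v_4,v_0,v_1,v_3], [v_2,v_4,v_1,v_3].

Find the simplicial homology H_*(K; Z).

H_0 ≅ Z,  H_1 = 0,  H_2 = 0,  H_3 ≅ Z.

Take the total order v_0 < v_1 < v_2 < v_3 < v_4 on the vertex set. Then K (dimension 3) consists of the simplices:

  0-simplices (5): [v_0], [v_1], [v_2], [v_3], [v_4]
  1-simplices (10): [v_0,v_1], [v_0,v_2], [v_0,v_3], [v_0,v_4], [v_1,v_2], [v_1,v_3], [v_1,v_4], [v_2,v_3], [v_2,v_4], [v_3,v_4]
  2-simplices (10): [v_0,v_1,v_2], [v_0,v_1,v_3], [v_0,v_1,v_4], [v_0,v_2,v_3], [v_0,v_2,v_4], [v_0,v_3,v_4], [v_1,v_2,v_3], [v_1,v_2,v_4], [v_1,v_3,v_4], [v_2,v_3,v_4]
  3-simplices (5): [v_0,v_1,v_2,v_3], [v_0,v_1,v_2,v_4], [v_0,v_1,v_3,v_4], [v_0,v_2,v_3,v_4], [v_1,v_2,v_3,v_4]

so the chain groups are C_0 ≅ Z^5, C_1 ≅ Z^10, C_2 ≅ Z^10, C_3 ≅ Z^5.

Boundary ∂_1: C_1 → C_0 sends each edge [p,q] (with p < q) to q − p. For instance
  ∂[v_1,v_4] = [v_4] − [v_1].
The resulting 5×10 matrix has rank 4, and its Smith normal form has invariant factors (1,1,1,1).

The boundary map ∂_2: C_2 → C_1 maps a triangle to the signed sum of its edges. For instance
  ∂[v_1,v_3,v_4] = [v_3,v_4] − [v_1,v_4] + [v_1,v_3],
  ∂[v_0,v_2,v_4] = [v_2,v_4] − [v_0,v_4] + [v_0,v_2].
The resulting 10×10 matrix has rank 6, and its Smith normal form has invariant factors (1,1,1,1,1,1).

∂_3: C_3 → C_2 sends each 3-simplex σ to the alternating sum Σ_i (−1)^i (σ with its i-th vertex removed). For instance
  ∂[v_0,v_1,v_2,v_4] = [v_1,v_2,v_4] − [v_0,v_2,v_4] + [v_0,v_1,v_4] − [v_0,v_1,v_2],
  ∂[v_0,v_1,v_3,v_4] = [v_1,v_3,v_4] − [v_0,v_3,v_4] + [v_0,v_1,v_4] − [v_0,v_1,v_3].
The 10×5 boundary matrix has rank 4 and Smith normal form diag(1,1,1,1).

Now H_k = ker ∂_k / im ∂_{k+1}, so:

  H_0: rank C_0 − rank ∂_1 = 5 − 4 = 1, and the invariant factors of ∂_1 are all 1, so H_0 ≅ Z.
  H_1: rank ker ∂_1 − rank ∂_2 = (10 − 4) − 6 = 0, and the invariant factors of ∂_2 are all 1, so H_1 ≅ 0.
  H_2: rank ker ∂_2 − rank ∂_3 = (10 − 6) − 4 = 0, and the invariant factors of ∂_3 are all 1, so H_2 ≅ 0.
  H_3: rank ker ∂_3 − rank ∂_4 = (5 − 4) − 0 = 1, and there is no ∂_4, so H_3 ≅ Z.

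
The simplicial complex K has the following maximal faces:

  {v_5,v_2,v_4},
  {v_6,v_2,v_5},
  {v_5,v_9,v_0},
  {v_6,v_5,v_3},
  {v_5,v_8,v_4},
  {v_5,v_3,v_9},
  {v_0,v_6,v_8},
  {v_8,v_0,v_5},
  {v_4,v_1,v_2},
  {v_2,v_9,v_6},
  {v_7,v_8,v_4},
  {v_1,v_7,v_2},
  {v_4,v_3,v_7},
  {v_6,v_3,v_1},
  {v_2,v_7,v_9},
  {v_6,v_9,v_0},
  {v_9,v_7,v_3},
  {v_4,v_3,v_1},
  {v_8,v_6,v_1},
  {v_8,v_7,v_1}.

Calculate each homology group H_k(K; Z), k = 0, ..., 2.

Order the vertices as v_0 < v_1 < v_2 < v_3 < v_4 < v_5 < v_6 < v_7 < v_8 < v_9. Listing each simplex with vertices in this order, K has dimension 2 with simplices:

  0-simplices (10): [v_0], [v_1], [v_2], [v_3], [v_4], [v_5], [v_6], [v_7], [v_8], [v_9]
  1-simplices (30): (30 of them)
  2-simplices (20): (20 of them)

Hence C_0 ≅ Z^10, C_1 ≅ Z^30, C_2 ≅ Z^20.

∂_1: C_1 → C_0 is given by ∂[p,q] = [q] − [p].
This gives a 10×30 integer matrix of rank 9; reducing to Smith normal form yields diagonal entries (1,1,1,1,1,1,1,1,1).

∂_2: C_2 → C_1 sends each 2-simplex [p,q,r] to [q,r] − [p,r] + [p,q]. For instance
  ∂[v_0,v_6,v_9] = [v_6,v_9] − [v_0,v_9] + [v_0,v_6],
  ∂[v_2,v_7,v_9] = [v_7,v_9] − [v_2,v_9] + [v_2,v_7].
This gives a 30×20 integer matrix of rank 20; reducing to Smith normal form yields diagonal entries (1,1,1,1,1,1,1,1,1,1,1,1,1,1,1,1,1,1,1,2).

Reading off H_k = ker ∂_k / im ∂_{k+1}:

  H_0: rank C_0 − rank ∂_1 = 10 − 9 = 1, and the invariant factors of ∂_1 are all 1, so H_0 ≅ Z.
  H_1: rank ker ∂_1 − rank ∂_2 = (30 − 9) − 20 = 1, and ∂_2 has invariant factor 2 > 1, so H_1 ≅ Z ⊕ Z_2.
  H_2: rank ker ∂_2 − rank ∂_3 = (20 − 20) − 0 = 0, and there is no ∂_3, so H_2 ≅ 0.

As a check, the Euler characteristic is 10 − 30 + 20 = 0, which agrees with 1 − 1 + 0 = 0.

H_0 = Z,  H_1 = Z ⊕ Z_2,  H_2 = 0.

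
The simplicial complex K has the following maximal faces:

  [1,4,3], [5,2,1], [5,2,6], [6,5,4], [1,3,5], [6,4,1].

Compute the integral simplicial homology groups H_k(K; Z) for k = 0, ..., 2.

H_0 ≅ Z,  H_1 ≅ Z,  H_2 = 0.

K has 6 vertices, 12 edges, 6 triangles.
rank ∂_0 = 0, rank ∂_1 = 5 ⇒ b_0 = 6 − 0 − 5 = 1; all invariant factors of ∂_1 are 1 so no torsion. So H_0 ≅ Z.
rank ∂_1 = 5, rank ∂_2 = 6 ⇒ b_1 = 12 − 5 − 6 = 1; all invariant factors of ∂_2 are 1 so no torsion. So H_1 ≅ Z.
rank ∂_2 = 6, rank ∂_3 = 0 ⇒ b_2 = 6 − 6 − 0 = 0. So H_2 ≅ 0.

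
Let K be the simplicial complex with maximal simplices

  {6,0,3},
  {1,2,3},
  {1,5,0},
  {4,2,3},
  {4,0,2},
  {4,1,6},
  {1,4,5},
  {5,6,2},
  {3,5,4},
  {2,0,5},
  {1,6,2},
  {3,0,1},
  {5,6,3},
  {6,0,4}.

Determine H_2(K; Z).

Fix the vertex order 0 < 1 < 2 < 3 < 4 < 5 < 6 and write every simplex with vertices in increasing order. Then dim K = 2 and the simplices of K are:

  0-simplices (7): [0], [1], [2], [3], [4], [5], [6]
  1-simplices (21): [0,1], [0,2], [0,3], [0,4], [0,5], [0,6], [1,2], [1,3], [1,4], [1,5], [1,6], [2,3], [2,4], [2,5], [2,6], [3,4], [3,5], [3,6], [4,5], [4,6], [5,6]
  2-simplices (14): [0,1,3], [0,1,5], [0,2,4], [0,2,5], [0,3,6], [0,4,6], [1,2,3], [1,2,6], [1,4,5], [1,4,6], [2,3,4], [2,5,6], [3,4,5], [3,5,6]

so the chain groups are C_0 ≅ Z^7, C_1 ≅ Z^21, C_2 ≅ Z^14.

Boundary ∂_1: C_1 → C_0 is given by ∂[p,q] = [q] − [p]. For instance
  ∂[0,3] = [3] − [0].
The resulting 7×21 matrix has rank 6, and its Smith normal form has invariant factors (1,1,1,1,1,1).

Boundary ∂_2: C_2 → C_1 acts by ∂[p,q,r] = [q,r] − [p,r] + [p,q]. For instance
  ∂[0,1,5] = [1,5] − [0,5] + [0,1],
  ∂[0,2,4] = [2,4] − [0,4] + [0,2].
As a 21×14 matrix over Z this has rank 13, with invariant factors (1,1,1,1,1,1,1,1,1,1,1,1,1).

Reading off H_k = ker ∂_k / im ∂_{k+1}:

  H_2: rank ker ∂_2 − rank ∂_3 = (14 − 13) − 0 = 1, and there is no ∂_3, so H_2 ≅ Z.

H_2 ≅ Z.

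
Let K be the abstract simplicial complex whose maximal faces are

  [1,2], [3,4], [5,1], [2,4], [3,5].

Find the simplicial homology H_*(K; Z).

Order the vertices as 1 < 2 < 3 < 4 < 5. Listing each simplex with vertices in this order, K has dimension 1 with simplices:

  0-simplices (5): [1], [2], [3], [4], [5]
  1-simplices (5): [1,2], [1,5], [2,4], [3,4], [3,5]

so the chain groups are C_0 ≅ Z^5, C_1 ≅ Z^5.

∂_1: C_1 → C_0 sends each edge [p,q] (with p < q) to q − p. For instance
  ∂[3,5] = [5] − [3].
This gives a 5×5 integer matrix of rank 4; reducing to Smith normal form yields diagonal entries (1,1,1,1).

Reading off H_k = ker ∂_k / im ∂_{k+1}:

  H_0: rank C_0 − rank ∂_1 = 5 − 4 = 1, and the invariant factors of ∂_1 are all 1, so H_0 ≅ Z.
  H_1: rank ker ∂_1 − rank ∂_2 = (5 − 4) − 0 = 1, and there is no ∂_2, so H_1 ≅ Z.

H_0 = Z,  H_1 = Z.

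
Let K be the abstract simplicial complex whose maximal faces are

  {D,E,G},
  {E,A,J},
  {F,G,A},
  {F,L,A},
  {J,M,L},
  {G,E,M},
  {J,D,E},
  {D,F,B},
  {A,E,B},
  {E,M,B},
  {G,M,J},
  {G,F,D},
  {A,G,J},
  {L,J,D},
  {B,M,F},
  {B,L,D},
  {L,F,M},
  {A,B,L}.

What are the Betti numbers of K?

We work with the vertex ordering A < B < D < E < F < G < J < L < M. The simplices of K, each written with vertices in increasing order, are:

  0-simplices (9): A, B, D, E, F, G, J, L, M
  1-simplices (27): AB, AE, AF, AG, AJ, AL, BD, BE, BF, BL, BM, DE, DF, DG, DJ, DL, EG, EJ, EM, FG, FL, FM, GJ, GM, JL, JM, LM
  2-simplices (18): ABE, ABL, AEJ, AFG, AFL, AGJ, BDF, BDL, BEM, BFM, DEG, DEJ, DFG, DJL, EGM, FLM, GJM, JLM

giving chain groups C_0 ≅ Z^9, C_1 ≅ Z^27, C_2 ≅ Z^18.

∂_1: C_1 → C_0 is given by ∂[p,q] = [q] − [p]. For instance
  ∂BF = F − B.
This gives a 9×27 integer matrix of rank 8; reducing to Smith normal form yields diagonal entries (1,1,1,1,1,1,1,1).

Boundary ∂_2: C_2 → C_1 sends each 2-simplex [p,q,r] to [q,r] − [p,r] + [p,q]. For instance
  ∂ABL = BL − AL + AB,
  ∂DEJ = EJ − DJ + DE.
As a 27×18 matrix over Z this has rank 18, with invariant factors (1,1,1,1,1,1,1,1,1,1,1,1,1,1,1,1,1,2).

From H_k ≅ ker(∂_k) / im(∂_{k+1}) we obtain:

  H_0: rank C_0 − rank ∂_1 = 9 − 8 = 1, and the invariant factors of ∂_1 are all 1, so H_0 ≅ Z.
  H_1: rank ker ∂_1 − rank ∂_2 = (27 − 8) − 18 = 1, and ∂_2 has invariant factor 2 > 1, so H_1 ≅ Z ⊕ Z_2.
  H_2: rank ker ∂_2 − rank ∂_3 = (18 − 18) − 0 = 0, and there is no ∂_3, so H_2 ≅ 0.

Hence the Betti numbers are b_0 = 1, b_1 = 1, b_2 = 0.

b_0 = 1, b_1 = 1, b_2 = 0.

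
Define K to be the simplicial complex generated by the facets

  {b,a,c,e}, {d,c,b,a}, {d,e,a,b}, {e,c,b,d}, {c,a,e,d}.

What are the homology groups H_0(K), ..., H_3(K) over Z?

Order the vertices as a < b < c < d < e. Listing each simplex with vertices in this order, K has dimension 3 with simplices:

  0-simplices (5): a, b, c, d, e
  1-simplices (10): ab, ac, ad, ae, bc, bd, be, cd, ce, de
  2-simplices (10): abc, abd, abe, acd, ace, ade, bcd, bce, bde, cde
  3-simplices (5): abcd, abce, abde, acde, bcde

giving chain groups C_0 ≅ Z^5, C_1 ≅ Z^10, C_2 ≅ Z^10, C_3 ≅ Z^5.

∂_1: C_1 → C_0 sends each edge [p,q] (with p < q) to q − p. For instance
  ∂cd = d − c.
As a 5×10 matrix over Z this has rank 4, with invariant factors (1,1,1,1).

Boundary ∂_2: C_2 → C_1 acts by ∂[p,q,r] = [q,r] − [p,r] + [p,q]. For instance
  ∂bce = ce − be + bc,
  ∂bde = de − be + bd.
This gives a 10×10 integer matrix of rank 6; reducing to Smith normal form yields diagonal entries (1,1,1,1,1,1).

The boundary map ∂_3: C_3 → C_2 sends each 3-simplex σ to the alternating sum Σ_i (−1)^i (σ with its i-th vertex removed). For instance
  ∂abde = bde − ade + abe − abd,
  ∂acde = cde − ade + ace − acd.
The resulting 10×5 matrix has rank 4, and its Smith normal form has invariant factors (1,1,1,1).

From H_k ≅ ker(∂_k) / im(∂_{k+1}) we obtain:

  H_0: rank C_0 − rank ∂_1 = 5 − 4 = 1, and the invariant factors of ∂_1 are all 1, so H_0 = Z.
  H_1: rank ker ∂_1 − rank ∂_2 = (10 − 4) − 6 = 0, and the invariant factors of ∂_2 are all 1, so H_1 = 0.
  H_2: rank ker ∂_2 − rank ∂_3 = (10 − 6) − 4 = 0, and the invariant factors of ∂_3 are all 1, so H_2 = 0.
  H_3: rank ker ∂_3 − rank ∂_4 = (5 − 4) − 0 = 1, and there is no ∂_4, so H_3 = Z.

H_0 ≅ Z,  H_1 = 0,  H_2 = 0,  H_3 ≅ Z.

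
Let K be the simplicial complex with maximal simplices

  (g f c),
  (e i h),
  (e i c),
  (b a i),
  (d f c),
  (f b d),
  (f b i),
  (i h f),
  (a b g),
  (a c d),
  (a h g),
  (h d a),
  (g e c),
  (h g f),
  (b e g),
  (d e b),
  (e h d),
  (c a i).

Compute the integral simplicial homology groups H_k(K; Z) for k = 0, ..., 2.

H_0 ≅ Z,  H_1 ≅ Z^2,  H_2 ≅ Z.

K has 9 vertices, 27 edges, 18 triangles.
rank ∂_0 = 0, rank ∂_1 = 8 ⇒ b_0 = 9 − 0 − 8 = 1; all invariant factors of ∂_1 are 1 so no torsion. So H_0 = Z.
rank ∂_1 = 8, rank ∂_2 = 17 ⇒ b_1 = 27 − 8 − 17 = 2; all invariant factors of ∂_2 are 1 so no torsion. So H_1 = Z^2.
rank ∂_2 = 17, rank ∂_3 = 0 ⇒ b_2 = 18 − 17 − 0 = 1. So H_2 = Z.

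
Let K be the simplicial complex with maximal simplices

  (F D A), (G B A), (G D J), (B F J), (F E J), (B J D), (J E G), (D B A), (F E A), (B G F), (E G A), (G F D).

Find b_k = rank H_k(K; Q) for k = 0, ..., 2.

b_0 = 1, b_1 = 0, b_2 = 0.

Order the vertices as A < B < D < E < F < G < J. Listing each simplex with vertices in this order, K has dimension 2 with simplices:

  0-simplices (7): A, B, D, E, F, G, J
  1-simplices (18): AB, AD, AE, AF, AG, BD, BF, BG, BJ, DF, DG, DJ, EF, EG, EJ, FG, FJ, GJ
  2-simplices (12): ABD, ABG, ADF, AEF, AEG, BDJ, BFG, BFJ, DFG, DGJ, EFJ, EGJ

Hence C_0 ≅ Z^7, C_1 ≅ Z^18, C_2 ≅ Z^12.

∂_1: C_1 → C_0 maps an edge to its endpoints' difference, ∂[p,q] = q − p.
As a 7×18 matrix over Z this has rank 6, with invariant factors (1,1,1,1,1,1).

∂_2: C_2 → C_1 sends each 2-simplex [p,q,r] to [q,r] − [p,r] + [p,q]. For instance
  ∂DGJ = GJ − DJ + DG,
  ∂AEF = EF − AF + AE.
This gives a 18×12 integer matrix of rank 12; reducing to Smith normal form yields diagonal entries (1,1,1,1,1,1,1,1,1,1,1,2).

From H_k ≅ ker(∂_k) / im(∂_{k+1}) we obtain:

  H_0: rank C_0 − rank ∂_1 = 7 − 6 = 1, and the invariant factors of ∂_1 are all 1, so H_0 ≅ Z.
  H_1: rank ker ∂_1 − rank ∂_2 = (18 − 6) − 12 = 0, and ∂_2 has invariant factor 2 > 1, so H_1 ≅ Z/2.
  H_2: rank ker ∂_2 − rank ∂_3 = (12 − 12) − 0 = 0, and there is no ∂_3, so H_2 ≅ 0.

Hence the Betti numbers are b_0 = 1, b_1 = 0, b_2 = 0.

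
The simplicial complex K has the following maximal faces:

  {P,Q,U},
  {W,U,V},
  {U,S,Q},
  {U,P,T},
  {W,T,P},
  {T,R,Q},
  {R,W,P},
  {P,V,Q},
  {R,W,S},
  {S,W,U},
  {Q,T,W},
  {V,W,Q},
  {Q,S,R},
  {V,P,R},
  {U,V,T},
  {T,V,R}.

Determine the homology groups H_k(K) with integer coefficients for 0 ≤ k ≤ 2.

Take the total order P < Q < R < S < T < U < V < W on the vertex set. Then K (dimension 2) consists of the simplices:

  0-simplices (8): P, Q, R, S, T, U, V, W
  1-simplices (24): PQ, PR, PT, PU, PV, PW, QR, QS, QT, QU, QV, QW, RS, RT, RV, RW, SU, SW, TU, TV, TW, UV, UW, VW
  2-simplices (16): PQU, PQV, PRV, PRW, PTU, PTW, QRS, QRT, QSU, QTW, QVW, RSW, RTV, SUW, TUV, UVW

giving chain groups C_0 ≅ Z^8, C_1 ≅ Z^24, C_2 ≅ Z^16.

Boundary ∂_1: C_1 → C_0 maps an edge to its endpoints' difference, ∂[p,q] = q − p.
The 8×24 boundary matrix has rank 7 and Smith normal form diag(1,1,1,1,1,1,1).

∂_2: C_2 → C_1 maps a triangle to the signed sum of its edges. For instance
  ∂QVW = VW − QW + QV,
  ∂PQV = QV − PV + PQ.
The resulting 24×16 matrix has rank 15, and its Smith normal form has invariant factors (1,1,1,1,1,1,1,1,1,1,1,1,1,1,1).

From H_k ≅ ker(∂_k) / im(∂_{k+1}) we obtain:

  H_0: rank C_0 − rank ∂_1 = 8 − 7 = 1, and the invariant factors of ∂_1 are all 1, so H_0 = Z.
  H_1: rank ker ∂_1 − rank ∂_2 = (24 − 7) − 15 = 2, and the invariant factors of ∂_2 are all 1, so H_1 = Z^2.
  H_2: rank ker ∂_2 − rank ∂_3 = (16 − 15) − 0 = 1, and there is no ∂_3, so H_2 = Z.

As a check, the Euler characteristic is 8 − 24 + 16 = 0, which agrees with 1 − 2 + 1 = 0.

H_0 = Z,  H_1 = Z^2,  H_2 = Z.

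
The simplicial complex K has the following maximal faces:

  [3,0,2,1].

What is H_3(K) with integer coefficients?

Take the total order 0 < 1 < 2 < 3 on the vertex set. Then K (dimension 3) consists of the simplices:

  0-simplices (4): [0], [1], [2], [3]
  1-simplices (6): [0,1], [0,2], [0,3], [1,2], [1,3], [2,3]
  2-simplices (4): [0,1,2], [0,1,3], [0,2,3], [1,2,3]
  3-simplices (1): [0,1,2,3]

so the chain groups are C_0 ≅ Z^4, C_1 ≅ Z^6, C_2 ≅ Z^4, C_3 ≅ Z^1.

Boundary ∂_1: C_1 → C_0 sends each edge [p,q] (with p < q) to q − p. For instance
  ∂[2,3] = [3] − [2].
The resulting 4×6 matrix has rank 3, and its Smith normal form has invariant factors (1,1,1).

∂_2: C_2 → C_1 maps a triangle to the signed sum of its edges. For instance
  ∂[0,1,3] = [1,3] − [0,3] + [0,1],
  ∂[0,1,2] = [1,2] − [0,2] + [0,1].
This gives a 6×4 integer matrix of rank 3; reducing to Smith normal form yields diagonal entries (1,1,1).

The boundary map ∂_3: C_3 → C_2 sends each 3-simplex σ to the alternating sum Σ_i (−1)^i (σ with its i-th vertex removed). For instance
  ∂[0,1,2,3] = [1,2,3] − [0,2,3] + [0,1,3] − [0,1,2].
As a 4×1 matrix over Z this has rank 1, with invariant factors (1).

From H_k ≅ ker(∂_k) / im(∂_{k+1}) we obtain:

  H_3: rank ker ∂_3 − rank ∂_4 = (1 − 1) − 0 = 0, and there is no ∂_4, so H_3 = 0.

H_3 ≅ 0.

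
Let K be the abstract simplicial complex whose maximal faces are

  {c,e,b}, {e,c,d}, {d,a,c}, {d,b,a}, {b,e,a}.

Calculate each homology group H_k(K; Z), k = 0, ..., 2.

H_0 = Z,  H_1 = Z,  H_2 = 0.

K has 5 vertices, 10 edges, 5 triangles.
rank ∂_0 = 0, rank ∂_1 = 4 ⇒ b_0 = 5 − 0 − 4 = 1; all invariant factors of ∂_1 are 1 so no torsion. So H_0 ≅ Z.
rank ∂_1 = 4, rank ∂_2 = 5 ⇒ b_1 = 10 − 4 − 5 = 1; all invariant factors of ∂_2 are 1 so no torsion. So H_1 ≅ Z.
rank ∂_2 = 5, rank ∂_3 = 0 ⇒ b_2 = 5 − 5 − 0 = 0. So H_2 ≅ 0.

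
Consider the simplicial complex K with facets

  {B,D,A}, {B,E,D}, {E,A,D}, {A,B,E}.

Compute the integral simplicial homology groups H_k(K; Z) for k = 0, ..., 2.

H_0 ≅ Z,  H_1 = 0,  H_2 ≅ Z.

Order the vertices as A < B < D < E. Listing each simplex with vertices in this order, K has dimension 2 with simplices:

  0-simplices (4): A, B, D, E
  1-simplices (6): AB, AD, AE, BD, BE, DE
  2-simplices (4): ABD, ABE, ADE, BDE

so the chain groups are C_0 ≅ Z^4, C_1 ≅ Z^6, C_2 ≅ Z^4.

Boundary ∂_1: C_1 → C_0 sends each edge [p,q] (with p < q) to q − p.
This gives a 4×6 integer matrix of rank 3; reducing to Smith normal form yields diagonal entries (1,1,1).

Boundary ∂_2: C_2 → C_1 sends each 2-simplex [p,q,r] to [q,r] − [p,r] + [p,q]. For instance
  ∂BDE = DE − BE + BD,
  ∂ABE = BE − AE + AB.
This gives a 6×4 integer matrix of rank 3; reducing to Smith normal form yields diagonal entries (1,1,1).

Now H_k = ker ∂_k / im ∂_{k+1}, so:

  H_0: rank C_0 − rank ∂_1 = 4 − 3 = 1, and the invariant factors of ∂_1 are all 1, so H_0 ≅ Z.
  H_1: rank ker ∂_1 − rank ∂_2 = (6 − 3) − 3 = 0, and the invariant factors of ∂_2 are all 1, so H_1 ≅ 0.
  H_2: rank ker ∂_2 − rank ∂_3 = (4 − 3) − 0 = 1, and there is no ∂_3, so H_2 ≅ Z.

As a check, the Euler characteristic is 4 − 6 + 4 = 2, which agrees with 1 − 0 + 1 = 2.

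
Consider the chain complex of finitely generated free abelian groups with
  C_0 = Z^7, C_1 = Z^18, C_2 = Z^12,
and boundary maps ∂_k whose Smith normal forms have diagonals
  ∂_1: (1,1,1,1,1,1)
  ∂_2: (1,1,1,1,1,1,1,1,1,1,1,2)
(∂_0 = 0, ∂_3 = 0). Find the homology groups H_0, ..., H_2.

H_0 ≅ Z,  H_1 ≅ Z/2,  H_2 = 0.

H_0: b_0 = 7 − 0 − 6 = 1; torsion from ∂_1 factors > 1: none. So H_0 ≅ Z.
H_1: b_1 = 18 − 6 − 12 = 0; torsion from ∂_2 factors > 1: [2]. So H_1 ≅ Z/2.
H_2: b_2 = 12 − 12 − 0 = 0; torsion from ∂_3 factors > 1: none. So H_2 ≅ 0.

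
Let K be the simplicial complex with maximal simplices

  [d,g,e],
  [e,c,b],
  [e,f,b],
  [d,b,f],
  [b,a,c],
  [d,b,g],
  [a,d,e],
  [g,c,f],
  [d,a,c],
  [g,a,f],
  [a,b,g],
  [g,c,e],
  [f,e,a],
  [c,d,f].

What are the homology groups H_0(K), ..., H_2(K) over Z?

Fix the vertex order a < b < c < d < e < f < g and write every simplex with vertices in increasing order. Then dim K = 2 and the simplices of K are:

  0-simplices (7): a, b, c, d, e, f, g
  1-simplices (21): ab, ac, ad, ae, af, ag, bc, bd, be, bf, bg, cd, ce, cf, cg, de, df, dg, ef, eg, fg
  2-simplices (14): abc, abg, acd, ade, aef, afg, bce, bdf, bdg, bef, cdf, ceg, cfg, deg

so the chain groups are C_0 ≅ Z^7, C_1 ≅ Z^21, C_2 ≅ Z^14.

Boundary ∂_1: C_1 → C_0 maps an edge to its endpoints' difference, ∂[p,q] = q − p. For instance
  ∂be = e − b.
The resulting 7×21 matrix has rank 6, and its Smith normal form has invariant factors (1,1,1,1,1,1).

The boundary map ∂_2: C_2 → C_1 acts by ∂[p,q,r] = [q,r] − [p,r] + [p,q]. For instance
  ∂afg = fg − ag + af,
  ∂acd = cd − ad + ac.
The resulting 21×14 matrix has rank 13, and its Smith normal form has invariant factors (1,1,1,1,1,1,1,1,1,1,1,1,1).

From H_k ≅ ker(∂_k) / im(∂_{k+1}) we obtain:

  H_0: rank C_0 − rank ∂_1 = 7 − 6 = 1, and the invariant factors of ∂_1 are all 1, so H_0 = Z.
  H_1: rank ker ∂_1 − rank ∂_2 = (21 − 6) − 13 = 2, and the invariant factors of ∂_2 are all 1, so H_1 = Z^2.
  H_2: rank ker ∂_2 − rank ∂_3 = (14 − 13) − 0 = 1, and there is no ∂_3, so H_2 = Z.

As a check, the Euler characteristic is 7 − 21 + 14 = 0, which agrees with 1 − 2 + 1 = 0.
(K is a triangulation of the torus T^2.)

H_0 ≅ Z,  H_1 ≅ Z^2,  H_2 ≅ Z.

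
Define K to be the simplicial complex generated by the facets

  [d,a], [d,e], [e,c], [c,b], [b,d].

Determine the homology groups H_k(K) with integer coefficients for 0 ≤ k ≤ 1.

H_0 ≅ Z,  H_1 ≅ Z.

We work with the vertex ordering a < b < c < d < e. The simplices of K, each written with vertices in increasing order, are:

  0-simplices (5): a, b, c, d, e
  1-simplices (5): ad, bc, bd, ce, de

Hence C_0 ≅ Z^5, C_1 ≅ Z^5.

The boundary map ∂_1: C_1 → C_0 is given by ∂[p,q] = [q] − [p]. For instance
  ∂ce = e − c.
This gives a 5×5 integer matrix of rank 4; reducing to Smith normal form yields diagonal entries (1,1,1,1).

Reading off H_k = ker ∂_k / im ∂_{k+1}:

  H_0: rank C_0 − rank ∂_1 = 5 − 4 = 1, and the invariant factors of ∂_1 are all 1, so H_0 ≅ Z.
  H_1: rank ker ∂_1 − rank ∂_2 = (5 − 4) − 0 = 1, and there is no ∂_2, so H_1 ≅ Z.

As a check, the Euler characteristic is 5 − 5 = 0, which agrees with 1 − 1 = 0.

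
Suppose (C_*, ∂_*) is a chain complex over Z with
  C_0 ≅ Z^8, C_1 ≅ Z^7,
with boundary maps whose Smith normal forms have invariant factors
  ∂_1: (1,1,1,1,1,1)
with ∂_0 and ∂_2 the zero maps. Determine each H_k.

H_0 = Z^2,  H_1 = Z.

H_0: b_0 = 8 − 0 − 6 = 2; torsion from ∂_1 factors > 1: none. So H_0 = Z^2.
H_1: b_1 = 7 − 6 − 0 = 1; torsion from ∂_2 factors > 1: none. So H_1 = Z.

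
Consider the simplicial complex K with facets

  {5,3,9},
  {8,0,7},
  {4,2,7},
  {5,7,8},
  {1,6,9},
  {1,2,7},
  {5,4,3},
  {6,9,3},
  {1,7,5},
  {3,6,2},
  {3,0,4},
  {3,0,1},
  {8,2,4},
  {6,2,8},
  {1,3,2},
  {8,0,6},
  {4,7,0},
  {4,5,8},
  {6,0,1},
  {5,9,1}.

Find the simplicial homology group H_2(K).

H_2 ≅ 0.

We work with the vertex ordering 0 < 1 < 2 < 3 < 4 < 5 < 6 < 7 < 8 < 9. The simplices of K, each written with vertices in increasing order, are:

  0-simplices (10): [0], [1], [2], [3], [4], [5], [6], [7], [8], [9]
  1-simplices (30): (30 of them)
  2-simplices (20): (20 of them)

so the chain groups are C_0 ≅ Z^10, C_1 ≅ Z^30, C_2 ≅ Z^20.

∂_1: C_1 → C_0 sends each edge [p,q] (with p < q) to q − p. For instance
  ∂[0,3] = [3] − [0].
The resulting 10×30 matrix has rank 9, and its Smith normal form has invariant factors (1,1,1,1,1,1,1,1,1).

The boundary map ∂_2: C_2 → C_1 sends each 2-simplex [p,q,r] to [q,r] − [p,r] + [p,q]. For instance
  ∂[0,4,7] = [4,7] − [0,7] + [0,4],
  ∂[0,7,8] = [7,8] − [0,8] + [0,7].
The resulting 30×20 matrix has rank 20, and its Smith normal form has invariant factors (1,1,1,1,1,1,1,1,1,1,1,1,1,1,1,1,1,1,1,2).

Now H_k = ker ∂_k / im ∂_{k+1}, so:

  H_2: rank ker ∂_2 − rank ∂_3 = (20 − 20) − 0 = 0, and there is no ∂_3, so H_2 = 0.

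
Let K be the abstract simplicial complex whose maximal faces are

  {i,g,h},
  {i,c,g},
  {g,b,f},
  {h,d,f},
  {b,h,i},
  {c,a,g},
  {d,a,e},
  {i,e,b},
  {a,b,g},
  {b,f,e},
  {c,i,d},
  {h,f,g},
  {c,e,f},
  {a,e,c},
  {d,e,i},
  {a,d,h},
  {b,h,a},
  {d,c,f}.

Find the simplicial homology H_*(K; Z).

Take the total order a < b < c < d < e < f < g < h < i on the vertex set. Then K (dimension 2) consists of the simplices:

  0-simplices (9): a, b, c, d, e, f, g, h, i
  1-simplices (27): ab, ac, ad, ae, ag, ah, be, bf, bg, bh, bi, cd, ce, cf, cg, ci, de, df, dh, di, ef, ei, fg, fh, gh, gi, hi
  2-simplices (18): abg, abh, ace, acg, ade, adh, bef, bei, bfg, bhi, cdf, cdi, cef, cgi, dei, dfh, fgh, ghi

Hence C_0 ≅ Z^9, C_1 ≅ Z^27, C_2 ≅ Z^18.

The boundary map ∂_1: C_1 → C_0 sends each edge [p,q] (with p < q) to q − p.
The resulting 9×27 matrix has rank 8, and its Smith normal form has invariant factors (1,1,1,1,1,1,1,1).

The boundary map ∂_2: C_2 → C_1 acts by ∂[p,q,r] = [q,r] − [p,r] + [p,q]. For instance
  ∂cef = ef − cf + ce,
  ∂fgh = gh − fh + fg.
The 27×18 boundary matrix has rank 18 and Smith normal form diag(1,1,1,1,1,1,1,1,1,1,1,1,1,1,1,1,1,2).

Computing H_k = (kernel of ∂_k) / (image of ∂_{k+1}):

  H_0: rank C_0 − rank ∂_1 = 9 − 8 = 1, and the invariant factors of ∂_1 are all 1, so H_0 = Z.
  H_1: rank ker ∂_1 − rank ∂_2 = (27 − 8) − 18 = 1, and ∂_2 has invariant factor 2 > 1, so H_1 = Z ⊕ Z_2.
  H_2: rank ker ∂_2 − rank ∂_3 = (18 − 18) − 0 = 0, and there is no ∂_3, so H_2 = 0.

H_0 ≅ Z,  H_1 ≅ Z ⊕ Z_2,  H_2 = 0.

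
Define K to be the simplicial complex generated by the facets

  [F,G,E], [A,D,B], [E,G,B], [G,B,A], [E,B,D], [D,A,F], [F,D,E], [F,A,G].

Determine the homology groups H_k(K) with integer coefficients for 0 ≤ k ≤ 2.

K has 6 vertices, 12 edges, 8 triangles.
rank ∂_0 = 0, rank ∂_1 = 5 ⇒ b_0 = 6 − 0 − 5 = 1; all invariant factors of ∂_1 are 1 so no torsion. So H_0 = Z.
rank ∂_1 = 5, rank ∂_2 = 7 ⇒ b_1 = 12 − 5 − 7 = 0; all invariant factors of ∂_2 are 1 so no torsion. So H_1 = 0.
rank ∂_2 = 7, rank ∂_3 = 0 ⇒ b_2 = 8 − 7 − 0 = 1. So H_2 = Z.

H_0 = Z,  H_1 = 0,  H_2 = Z.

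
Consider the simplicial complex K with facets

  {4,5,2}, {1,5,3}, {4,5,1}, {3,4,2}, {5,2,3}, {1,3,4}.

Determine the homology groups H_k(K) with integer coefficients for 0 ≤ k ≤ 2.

H_0 = Z,  H_1 = 0,  H_2 = Z.

Order the vertices as 1 < 2 < 3 < 4 < 5. Listing each simplex with vertices in this order, K has dimension 2 with simplices:

  0-simplices (5): [1], [2], [3], [4], [5]
  1-simplices (9): [1,3], [1,4], [1,5], [2,3], [2,4], [2,5], [3,4], [3,5], [4,5]
  2-simplices (6): [1,3,4], [1,3,5], [1,4,5], [2,3,4], [2,3,5], [2,4,5]

so the chain groups are C_0 ≅ Z^5, C_1 ≅ Z^9, C_2 ≅ Z^6.

Boundary ∂_1: C_1 → C_0 maps an edge to its endpoints' difference, ∂[p,q] = q − p.
As a 5×9 matrix over Z this has rank 4, with invariant factors (1,1,1,1).

Boundary ∂_2: C_2 → C_1 maps a triangle to the signed sum of its edges. For instance
  ∂[2,3,5] = [3,5] − [2,5] + [2,3],
  ∂[1,4,5] = [4,5] − [1,5] + [1,4].
The resulting 9×6 matrix has rank 5, and its Smith normal form has invariant factors (1,1,1,1,1).

Computing H_k = (kernel of ∂_k) / (image of ∂_{k+1}):

  H_0: rank C_0 − rank ∂_1 = 5 − 4 = 1, and the invariant factors of ∂_1 are all 1, so H_0 ≅ Z.
  H_1: rank ker ∂_1 − rank ∂_2 = (9 − 4) − 5 = 0, and the invariant factors of ∂_2 are all 1, so H_1 ≅ 0.
  H_2: rank ker ∂_2 − rank ∂_3 = (6 − 5) − 0 = 1, and there is no ∂_3, so H_2 ≅ Z.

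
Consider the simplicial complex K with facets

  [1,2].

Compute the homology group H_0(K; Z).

Fix the vertex order 1 < 2 and write every simplex with vertices in increasing order. Then dim K = 1 and the simplices of K are:

  0-simplices (2): [1], [2]
  1-simplices (1): [1,2]

so the chain groups are C_0 ≅ Z^2, C_1 ≅ Z^1.

∂_1: C_1 → C_0 sends each edge [p,q] (with p < q) to q − p.
The 2×1 boundary matrix has rank 1 and Smith normal form diag(1).

Computing H_k = (kernel of ∂_k) / (image of ∂_{k+1}):

  H_0: rank C_0 − rank ∂_1 = 2 − 1 = 1, and the invariant factors of ∂_1 are all 1, so H_0 ≅ Z.

(K is a triangulation of the 1-simplex.)

H_0 = Z.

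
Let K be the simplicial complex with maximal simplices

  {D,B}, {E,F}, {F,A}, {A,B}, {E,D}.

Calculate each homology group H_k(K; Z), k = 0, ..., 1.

H_0 ≅ Z,  H_1 ≅ Z.

Take the total order A < B < D < E < F on the vertex set. Then K (dimension 1) consists of the simplices:

  0-simplices (5): A, B, D, E, F
  1-simplices (5): AB, AF, BD, DE, EF

Hence C_0 ≅ Z^5, C_1 ≅ Z^5.

The boundary map ∂_1: C_1 → C_0 sends each edge [p,q] (with p < q) to q − p.
As a 5×5 matrix over Z this has rank 4, with invariant factors (1,1,1,1).

Computing H_k = (kernel of ∂_k) / (image of ∂_{k+1}):

  H_0: rank C_0 − rank ∂_1 = 5 − 4 = 1, and the invariant factors of ∂_1 are all 1, so H_0 = Z.
  H_1: rank ker ∂_1 − rank ∂_2 = (5 − 4) − 0 = 1, and there is no ∂_2, so H_1 = Z.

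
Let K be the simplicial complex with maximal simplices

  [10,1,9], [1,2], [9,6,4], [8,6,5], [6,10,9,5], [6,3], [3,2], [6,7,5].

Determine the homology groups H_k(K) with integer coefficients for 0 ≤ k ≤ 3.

Fix the vertex order 1 < 2 < 3 < 4 < 5 < 6 < 7 < 8 < 9 < 10 and write every simplex with vertices in increasing order. Then dim K = 3 and the simplices of K are:

  0-simplices (10): [1], [2], [3], [4], [5], [6], [7], [8], [9], [10]
  1-simplices (17): [1,2], [1,9], [1,10], [2,3], [3,6], [4,6], [4,9], [5,6], [5,7], [5,8], [5,9], [5,10], [6,7], [6,8], [6,9], [6,10], [9,10]
  2-simplices (8): [1,9,10], [4,6,9], [5,6,7], [5,6,8], [5,6,9], [5,6,10], [5,9,10], [6,9,10]
  3-simplices (1): [5,6,9,10]

giving chain groups C_0 ≅ Z^10, C_1 ≅ Z^17, C_2 ≅ Z^8, C_3 ≅ Z^1.

Boundary ∂_1: C_1 → C_0 is given by ∂[p,q] = [q] − [p]. For instance
  ∂[5,10] = [10] − [5].
The 10×17 boundary matrix has rank 9 and Smith normal form diag(1,1,1,1,1,1,1,1,1).

The boundary map ∂_2: C_2 → C_1 sends each 2-simplex [p,q,r] to [q,r] − [p,r] + [p,q]. For instance
  ∂[5,6,10] = [6,10] − [5,10] + [5,6],
  ∂[6,9,10] = [9,10] − [6,10] + [6,9].
The 17×8 boundary matrix has rank 7 and Smith normal form diag(1,1,1,1,1,1,1).

The boundary map ∂_3: C_3 → C_2 sends each 3-simplex σ to the alternating sum Σ_i (−1)^i (σ with its i-th vertex removed). For instance
  ∂[5,6,9,10] = [6,9,10] − [5,9,10] + [5,6,10] − [5,6,9].
The resulting 8×1 matrix has rank 1, and its Smith normal form has invariant factors (1).

Reading off H_k = ker ∂_k / im ∂_{k+1}:

  H_0: rank C_0 − rank ∂_1 = 10 − 9 = 1, and the invariant factors of ∂_1 are all 1, so H_0 = Z.
  H_1: rank ker ∂_1 − rank ∂_2 = (17 − 9) − 7 = 1, and the invariant factors of ∂_2 are all 1, so H_1 = Z.
  H_2: rank ker ∂_2 − rank ∂_3 = (8 − 7) − 1 = 0, and the invariant factors of ∂_3 are all 1, so H_2 = 0.
  H_3: rank ker ∂_3 − rank ∂_4 = (1 − 1) − 0 = 0, and there is no ∂_4, so H_3 = 0.

As a check, the Euler characteristic is 10 − 17 + 8 − 1 = 0, which agrees with 1 − 1 + 0 − 0 = 0.

H_0 ≅ Z,  H_1 ≅ Z,  H_2 = 0,  H_3 = 0.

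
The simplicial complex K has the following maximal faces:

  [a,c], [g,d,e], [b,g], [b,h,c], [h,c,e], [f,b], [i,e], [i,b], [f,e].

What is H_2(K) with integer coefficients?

H_2 ≅ 0.

Order the vertices as a < b < c < d < e < f < g < h < i. Listing each simplex with vertices in this order, K has dimension 2 with simplices:

  0-simplices (9): a, b, c, d, e, f, g, h, i
  1-simplices (14): ac, bc, bf, bg, bh, bi, ce, ch, de, dg, ef, eg, eh, ei
  2-simplices (3): bch, ceh, deg

giving chain groups C_0 ≅ Z^9, C_1 ≅ Z^14, C_2 ≅ Z^3.

The boundary map ∂_1: C_1 → C_0 is given by ∂[p,q] = [q] − [p].
As a 9×14 matrix over Z this has rank 8, with invariant factors (1,1,1,1,1,1,1,1).

The boundary map ∂_2: C_2 → C_1 acts by ∂[p,q,r] = [q,r] − [p,r] + [p,q]. For instance
  ∂bch = ch − bh + bc,
  ∂deg = eg − dg + de.
This gives a 14×3 integer matrix of rank 3; reducing to Smith normal form yields diagonal entries (1,1,1).

Reading off H_k = ker ∂_k / im ∂_{k+1}:

  H_2: rank ker ∂_2 − rank ∂_3 = (3 − 3) − 0 = 0, and there is no ∂_3, so H_2 = 0.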